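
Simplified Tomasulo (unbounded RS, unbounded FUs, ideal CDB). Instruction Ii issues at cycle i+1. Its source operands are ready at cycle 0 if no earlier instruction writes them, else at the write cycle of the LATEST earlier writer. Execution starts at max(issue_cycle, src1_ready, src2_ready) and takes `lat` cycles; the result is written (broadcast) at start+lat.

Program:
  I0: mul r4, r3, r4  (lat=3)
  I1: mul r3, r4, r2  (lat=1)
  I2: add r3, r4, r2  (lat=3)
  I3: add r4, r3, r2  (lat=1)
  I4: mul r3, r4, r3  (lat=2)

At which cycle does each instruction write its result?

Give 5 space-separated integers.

I0 mul r4: issue@1 deps=(None,None) exec_start@1 write@4
I1 mul r3: issue@2 deps=(0,None) exec_start@4 write@5
I2 add r3: issue@3 deps=(0,None) exec_start@4 write@7
I3 add r4: issue@4 deps=(2,None) exec_start@7 write@8
I4 mul r3: issue@5 deps=(3,2) exec_start@8 write@10

Answer: 4 5 7 8 10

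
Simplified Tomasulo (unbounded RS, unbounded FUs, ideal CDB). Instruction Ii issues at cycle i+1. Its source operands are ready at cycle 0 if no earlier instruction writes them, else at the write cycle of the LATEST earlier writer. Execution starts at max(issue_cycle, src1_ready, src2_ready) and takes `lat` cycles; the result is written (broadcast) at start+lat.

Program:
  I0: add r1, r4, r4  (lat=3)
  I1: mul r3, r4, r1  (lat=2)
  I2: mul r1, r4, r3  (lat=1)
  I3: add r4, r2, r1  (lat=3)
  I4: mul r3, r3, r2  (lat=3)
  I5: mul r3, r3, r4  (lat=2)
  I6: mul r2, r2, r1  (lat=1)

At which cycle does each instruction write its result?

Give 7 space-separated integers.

Answer: 4 6 7 10 9 12 8

Derivation:
I0 add r1: issue@1 deps=(None,None) exec_start@1 write@4
I1 mul r3: issue@2 deps=(None,0) exec_start@4 write@6
I2 mul r1: issue@3 deps=(None,1) exec_start@6 write@7
I3 add r4: issue@4 deps=(None,2) exec_start@7 write@10
I4 mul r3: issue@5 deps=(1,None) exec_start@6 write@9
I5 mul r3: issue@6 deps=(4,3) exec_start@10 write@12
I6 mul r2: issue@7 deps=(None,2) exec_start@7 write@8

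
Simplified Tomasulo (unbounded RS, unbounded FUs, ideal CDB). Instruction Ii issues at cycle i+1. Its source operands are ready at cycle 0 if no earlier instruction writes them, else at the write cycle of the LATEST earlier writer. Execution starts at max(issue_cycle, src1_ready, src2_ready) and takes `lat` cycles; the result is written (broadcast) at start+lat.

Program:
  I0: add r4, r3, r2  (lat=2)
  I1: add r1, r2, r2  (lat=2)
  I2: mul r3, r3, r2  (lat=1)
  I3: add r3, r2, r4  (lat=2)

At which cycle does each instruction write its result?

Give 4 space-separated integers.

I0 add r4: issue@1 deps=(None,None) exec_start@1 write@3
I1 add r1: issue@2 deps=(None,None) exec_start@2 write@4
I2 mul r3: issue@3 deps=(None,None) exec_start@3 write@4
I3 add r3: issue@4 deps=(None,0) exec_start@4 write@6

Answer: 3 4 4 6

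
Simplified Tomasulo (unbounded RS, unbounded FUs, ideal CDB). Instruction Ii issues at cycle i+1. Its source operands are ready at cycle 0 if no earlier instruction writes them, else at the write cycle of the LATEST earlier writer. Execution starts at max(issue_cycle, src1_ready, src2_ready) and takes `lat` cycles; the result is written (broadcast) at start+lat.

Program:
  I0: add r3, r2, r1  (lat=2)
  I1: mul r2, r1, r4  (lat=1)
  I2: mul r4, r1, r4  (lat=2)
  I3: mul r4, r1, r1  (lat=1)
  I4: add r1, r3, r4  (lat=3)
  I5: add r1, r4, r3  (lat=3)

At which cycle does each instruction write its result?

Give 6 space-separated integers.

Answer: 3 3 5 5 8 9

Derivation:
I0 add r3: issue@1 deps=(None,None) exec_start@1 write@3
I1 mul r2: issue@2 deps=(None,None) exec_start@2 write@3
I2 mul r4: issue@3 deps=(None,None) exec_start@3 write@5
I3 mul r4: issue@4 deps=(None,None) exec_start@4 write@5
I4 add r1: issue@5 deps=(0,3) exec_start@5 write@8
I5 add r1: issue@6 deps=(3,0) exec_start@6 write@9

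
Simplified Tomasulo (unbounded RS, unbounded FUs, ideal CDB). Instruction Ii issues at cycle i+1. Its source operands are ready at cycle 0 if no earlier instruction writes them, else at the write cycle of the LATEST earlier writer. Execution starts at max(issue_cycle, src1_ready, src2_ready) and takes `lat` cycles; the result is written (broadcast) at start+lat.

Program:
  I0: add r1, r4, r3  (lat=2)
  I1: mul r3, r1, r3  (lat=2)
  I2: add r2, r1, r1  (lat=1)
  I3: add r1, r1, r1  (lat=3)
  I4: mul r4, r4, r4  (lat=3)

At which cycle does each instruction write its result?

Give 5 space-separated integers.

I0 add r1: issue@1 deps=(None,None) exec_start@1 write@3
I1 mul r3: issue@2 deps=(0,None) exec_start@3 write@5
I2 add r2: issue@3 deps=(0,0) exec_start@3 write@4
I3 add r1: issue@4 deps=(0,0) exec_start@4 write@7
I4 mul r4: issue@5 deps=(None,None) exec_start@5 write@8

Answer: 3 5 4 7 8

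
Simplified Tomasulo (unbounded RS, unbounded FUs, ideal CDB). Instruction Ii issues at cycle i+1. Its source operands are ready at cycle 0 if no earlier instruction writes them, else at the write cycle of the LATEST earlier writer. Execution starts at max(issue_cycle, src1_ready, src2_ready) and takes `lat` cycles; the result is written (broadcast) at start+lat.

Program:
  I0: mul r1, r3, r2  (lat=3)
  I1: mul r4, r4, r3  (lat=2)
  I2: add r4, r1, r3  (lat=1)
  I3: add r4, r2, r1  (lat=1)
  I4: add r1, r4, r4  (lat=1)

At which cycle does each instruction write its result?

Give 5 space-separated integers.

I0 mul r1: issue@1 deps=(None,None) exec_start@1 write@4
I1 mul r4: issue@2 deps=(None,None) exec_start@2 write@4
I2 add r4: issue@3 deps=(0,None) exec_start@4 write@5
I3 add r4: issue@4 deps=(None,0) exec_start@4 write@5
I4 add r1: issue@5 deps=(3,3) exec_start@5 write@6

Answer: 4 4 5 5 6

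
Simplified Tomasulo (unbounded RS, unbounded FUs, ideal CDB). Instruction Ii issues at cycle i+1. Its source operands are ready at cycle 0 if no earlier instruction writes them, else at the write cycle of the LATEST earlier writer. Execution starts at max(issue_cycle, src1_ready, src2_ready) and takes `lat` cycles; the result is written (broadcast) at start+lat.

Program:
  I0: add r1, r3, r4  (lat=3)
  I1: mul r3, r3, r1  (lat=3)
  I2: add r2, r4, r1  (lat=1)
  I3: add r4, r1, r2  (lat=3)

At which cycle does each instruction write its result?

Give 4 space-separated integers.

I0 add r1: issue@1 deps=(None,None) exec_start@1 write@4
I1 mul r3: issue@2 deps=(None,0) exec_start@4 write@7
I2 add r2: issue@3 deps=(None,0) exec_start@4 write@5
I3 add r4: issue@4 deps=(0,2) exec_start@5 write@8

Answer: 4 7 5 8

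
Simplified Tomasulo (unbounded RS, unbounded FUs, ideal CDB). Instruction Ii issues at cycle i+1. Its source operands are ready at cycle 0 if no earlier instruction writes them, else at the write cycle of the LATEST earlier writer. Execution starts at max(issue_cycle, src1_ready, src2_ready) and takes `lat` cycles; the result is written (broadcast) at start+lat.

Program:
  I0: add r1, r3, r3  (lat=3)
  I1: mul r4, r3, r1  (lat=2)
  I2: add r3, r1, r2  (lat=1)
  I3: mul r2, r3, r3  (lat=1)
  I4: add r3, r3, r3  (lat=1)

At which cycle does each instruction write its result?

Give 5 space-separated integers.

I0 add r1: issue@1 deps=(None,None) exec_start@1 write@4
I1 mul r4: issue@2 deps=(None,0) exec_start@4 write@6
I2 add r3: issue@3 deps=(0,None) exec_start@4 write@5
I3 mul r2: issue@4 deps=(2,2) exec_start@5 write@6
I4 add r3: issue@5 deps=(2,2) exec_start@5 write@6

Answer: 4 6 5 6 6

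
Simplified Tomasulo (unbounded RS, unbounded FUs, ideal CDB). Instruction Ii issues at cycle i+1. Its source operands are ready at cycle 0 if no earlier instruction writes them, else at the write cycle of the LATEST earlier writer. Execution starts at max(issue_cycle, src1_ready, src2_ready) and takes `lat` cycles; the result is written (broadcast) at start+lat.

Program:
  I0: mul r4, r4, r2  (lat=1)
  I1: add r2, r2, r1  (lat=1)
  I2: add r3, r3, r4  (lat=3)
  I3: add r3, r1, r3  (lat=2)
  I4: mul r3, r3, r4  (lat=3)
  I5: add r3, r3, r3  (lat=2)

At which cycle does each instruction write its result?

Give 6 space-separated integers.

Answer: 2 3 6 8 11 13

Derivation:
I0 mul r4: issue@1 deps=(None,None) exec_start@1 write@2
I1 add r2: issue@2 deps=(None,None) exec_start@2 write@3
I2 add r3: issue@3 deps=(None,0) exec_start@3 write@6
I3 add r3: issue@4 deps=(None,2) exec_start@6 write@8
I4 mul r3: issue@5 deps=(3,0) exec_start@8 write@11
I5 add r3: issue@6 deps=(4,4) exec_start@11 write@13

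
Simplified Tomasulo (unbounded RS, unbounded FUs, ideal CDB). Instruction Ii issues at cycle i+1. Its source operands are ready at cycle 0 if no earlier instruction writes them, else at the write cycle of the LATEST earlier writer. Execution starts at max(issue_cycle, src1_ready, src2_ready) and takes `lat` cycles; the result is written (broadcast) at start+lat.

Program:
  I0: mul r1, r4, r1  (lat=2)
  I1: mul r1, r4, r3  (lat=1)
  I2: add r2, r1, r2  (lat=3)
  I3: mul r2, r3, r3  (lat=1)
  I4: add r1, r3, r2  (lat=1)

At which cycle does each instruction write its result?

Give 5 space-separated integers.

I0 mul r1: issue@1 deps=(None,None) exec_start@1 write@3
I1 mul r1: issue@2 deps=(None,None) exec_start@2 write@3
I2 add r2: issue@3 deps=(1,None) exec_start@3 write@6
I3 mul r2: issue@4 deps=(None,None) exec_start@4 write@5
I4 add r1: issue@5 deps=(None,3) exec_start@5 write@6

Answer: 3 3 6 5 6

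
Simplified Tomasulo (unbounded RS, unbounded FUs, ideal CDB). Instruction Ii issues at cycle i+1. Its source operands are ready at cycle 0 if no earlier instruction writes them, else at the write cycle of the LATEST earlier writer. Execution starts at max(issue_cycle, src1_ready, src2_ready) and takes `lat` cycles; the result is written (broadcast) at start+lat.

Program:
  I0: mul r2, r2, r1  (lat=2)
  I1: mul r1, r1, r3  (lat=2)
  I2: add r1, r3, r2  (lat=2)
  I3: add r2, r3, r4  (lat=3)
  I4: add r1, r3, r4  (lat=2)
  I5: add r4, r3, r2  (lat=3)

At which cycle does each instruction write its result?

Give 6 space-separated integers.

Answer: 3 4 5 7 7 10

Derivation:
I0 mul r2: issue@1 deps=(None,None) exec_start@1 write@3
I1 mul r1: issue@2 deps=(None,None) exec_start@2 write@4
I2 add r1: issue@3 deps=(None,0) exec_start@3 write@5
I3 add r2: issue@4 deps=(None,None) exec_start@4 write@7
I4 add r1: issue@5 deps=(None,None) exec_start@5 write@7
I5 add r4: issue@6 deps=(None,3) exec_start@7 write@10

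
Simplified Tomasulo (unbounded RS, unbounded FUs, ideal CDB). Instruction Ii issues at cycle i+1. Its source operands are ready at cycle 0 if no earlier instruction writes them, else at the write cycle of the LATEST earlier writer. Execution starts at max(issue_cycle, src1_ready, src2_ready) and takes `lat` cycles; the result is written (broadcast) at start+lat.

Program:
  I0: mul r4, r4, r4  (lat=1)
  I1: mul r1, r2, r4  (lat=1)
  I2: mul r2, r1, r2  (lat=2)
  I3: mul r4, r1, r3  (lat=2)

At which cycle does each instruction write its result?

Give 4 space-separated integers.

Answer: 2 3 5 6

Derivation:
I0 mul r4: issue@1 deps=(None,None) exec_start@1 write@2
I1 mul r1: issue@2 deps=(None,0) exec_start@2 write@3
I2 mul r2: issue@3 deps=(1,None) exec_start@3 write@5
I3 mul r4: issue@4 deps=(1,None) exec_start@4 write@6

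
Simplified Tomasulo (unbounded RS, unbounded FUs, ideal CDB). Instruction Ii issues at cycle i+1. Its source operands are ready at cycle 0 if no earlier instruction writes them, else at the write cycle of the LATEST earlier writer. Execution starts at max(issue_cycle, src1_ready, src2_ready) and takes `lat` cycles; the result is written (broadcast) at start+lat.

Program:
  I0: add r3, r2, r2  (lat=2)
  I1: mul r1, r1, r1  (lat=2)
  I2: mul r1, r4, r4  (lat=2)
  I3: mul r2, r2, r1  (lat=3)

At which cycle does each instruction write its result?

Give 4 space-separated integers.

I0 add r3: issue@1 deps=(None,None) exec_start@1 write@3
I1 mul r1: issue@2 deps=(None,None) exec_start@2 write@4
I2 mul r1: issue@3 deps=(None,None) exec_start@3 write@5
I3 mul r2: issue@4 deps=(None,2) exec_start@5 write@8

Answer: 3 4 5 8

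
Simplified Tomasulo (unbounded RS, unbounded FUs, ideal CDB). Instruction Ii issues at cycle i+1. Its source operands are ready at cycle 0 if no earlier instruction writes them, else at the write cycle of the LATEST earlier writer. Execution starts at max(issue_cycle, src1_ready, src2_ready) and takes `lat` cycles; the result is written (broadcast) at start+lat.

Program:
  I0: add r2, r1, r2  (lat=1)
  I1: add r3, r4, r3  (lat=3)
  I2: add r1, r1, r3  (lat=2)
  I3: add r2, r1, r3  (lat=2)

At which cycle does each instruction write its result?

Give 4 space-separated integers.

I0 add r2: issue@1 deps=(None,None) exec_start@1 write@2
I1 add r3: issue@2 deps=(None,None) exec_start@2 write@5
I2 add r1: issue@3 deps=(None,1) exec_start@5 write@7
I3 add r2: issue@4 deps=(2,1) exec_start@7 write@9

Answer: 2 5 7 9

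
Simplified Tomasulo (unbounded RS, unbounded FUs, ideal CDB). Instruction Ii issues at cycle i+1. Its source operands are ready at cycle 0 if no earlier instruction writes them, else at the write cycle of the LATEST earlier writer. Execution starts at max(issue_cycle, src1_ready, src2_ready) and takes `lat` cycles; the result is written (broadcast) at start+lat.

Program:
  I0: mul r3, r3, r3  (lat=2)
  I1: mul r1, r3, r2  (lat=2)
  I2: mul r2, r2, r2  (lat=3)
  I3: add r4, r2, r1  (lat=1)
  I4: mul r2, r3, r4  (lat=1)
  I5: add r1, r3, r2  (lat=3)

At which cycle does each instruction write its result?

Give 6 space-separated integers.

Answer: 3 5 6 7 8 11

Derivation:
I0 mul r3: issue@1 deps=(None,None) exec_start@1 write@3
I1 mul r1: issue@2 deps=(0,None) exec_start@3 write@5
I2 mul r2: issue@3 deps=(None,None) exec_start@3 write@6
I3 add r4: issue@4 deps=(2,1) exec_start@6 write@7
I4 mul r2: issue@5 deps=(0,3) exec_start@7 write@8
I5 add r1: issue@6 deps=(0,4) exec_start@8 write@11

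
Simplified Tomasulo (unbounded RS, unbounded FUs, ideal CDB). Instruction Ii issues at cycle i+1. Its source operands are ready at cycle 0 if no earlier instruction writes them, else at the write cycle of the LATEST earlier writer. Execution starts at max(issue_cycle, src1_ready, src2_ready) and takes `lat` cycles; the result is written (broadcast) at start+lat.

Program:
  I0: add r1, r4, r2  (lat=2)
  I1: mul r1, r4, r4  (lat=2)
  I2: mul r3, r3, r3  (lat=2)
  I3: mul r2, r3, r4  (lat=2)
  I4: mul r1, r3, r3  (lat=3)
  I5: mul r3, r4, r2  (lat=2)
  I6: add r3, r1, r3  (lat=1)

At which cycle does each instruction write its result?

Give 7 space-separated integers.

Answer: 3 4 5 7 8 9 10

Derivation:
I0 add r1: issue@1 deps=(None,None) exec_start@1 write@3
I1 mul r1: issue@2 deps=(None,None) exec_start@2 write@4
I2 mul r3: issue@3 deps=(None,None) exec_start@3 write@5
I3 mul r2: issue@4 deps=(2,None) exec_start@5 write@7
I4 mul r1: issue@5 deps=(2,2) exec_start@5 write@8
I5 mul r3: issue@6 deps=(None,3) exec_start@7 write@9
I6 add r3: issue@7 deps=(4,5) exec_start@9 write@10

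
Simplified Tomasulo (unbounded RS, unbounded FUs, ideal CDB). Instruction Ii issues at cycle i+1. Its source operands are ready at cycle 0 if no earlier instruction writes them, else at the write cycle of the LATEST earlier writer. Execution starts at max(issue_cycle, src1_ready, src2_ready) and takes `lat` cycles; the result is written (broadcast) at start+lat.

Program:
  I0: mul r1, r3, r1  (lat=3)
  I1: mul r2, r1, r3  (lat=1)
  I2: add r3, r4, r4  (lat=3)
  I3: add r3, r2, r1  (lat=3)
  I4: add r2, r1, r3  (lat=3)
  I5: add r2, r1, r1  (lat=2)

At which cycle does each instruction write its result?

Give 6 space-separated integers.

Answer: 4 5 6 8 11 8

Derivation:
I0 mul r1: issue@1 deps=(None,None) exec_start@1 write@4
I1 mul r2: issue@2 deps=(0,None) exec_start@4 write@5
I2 add r3: issue@3 deps=(None,None) exec_start@3 write@6
I3 add r3: issue@4 deps=(1,0) exec_start@5 write@8
I4 add r2: issue@5 deps=(0,3) exec_start@8 write@11
I5 add r2: issue@6 deps=(0,0) exec_start@6 write@8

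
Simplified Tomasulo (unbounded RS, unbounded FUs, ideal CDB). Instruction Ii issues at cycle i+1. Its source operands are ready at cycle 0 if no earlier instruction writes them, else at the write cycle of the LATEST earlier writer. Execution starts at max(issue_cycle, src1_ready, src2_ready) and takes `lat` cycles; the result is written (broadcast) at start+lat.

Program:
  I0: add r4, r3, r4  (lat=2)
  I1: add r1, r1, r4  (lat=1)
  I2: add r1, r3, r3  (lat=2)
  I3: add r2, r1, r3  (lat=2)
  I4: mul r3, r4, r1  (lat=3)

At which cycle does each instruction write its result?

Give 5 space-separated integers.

Answer: 3 4 5 7 8

Derivation:
I0 add r4: issue@1 deps=(None,None) exec_start@1 write@3
I1 add r1: issue@2 deps=(None,0) exec_start@3 write@4
I2 add r1: issue@3 deps=(None,None) exec_start@3 write@5
I3 add r2: issue@4 deps=(2,None) exec_start@5 write@7
I4 mul r3: issue@5 deps=(0,2) exec_start@5 write@8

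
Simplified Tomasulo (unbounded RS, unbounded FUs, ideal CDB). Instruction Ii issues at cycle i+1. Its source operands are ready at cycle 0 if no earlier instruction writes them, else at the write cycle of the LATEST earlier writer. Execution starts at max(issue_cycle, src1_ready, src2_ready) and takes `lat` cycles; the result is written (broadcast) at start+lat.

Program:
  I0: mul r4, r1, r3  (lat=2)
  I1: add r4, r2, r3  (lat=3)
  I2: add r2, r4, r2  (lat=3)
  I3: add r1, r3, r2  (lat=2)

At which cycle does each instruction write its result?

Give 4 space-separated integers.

I0 mul r4: issue@1 deps=(None,None) exec_start@1 write@3
I1 add r4: issue@2 deps=(None,None) exec_start@2 write@5
I2 add r2: issue@3 deps=(1,None) exec_start@5 write@8
I3 add r1: issue@4 deps=(None,2) exec_start@8 write@10

Answer: 3 5 8 10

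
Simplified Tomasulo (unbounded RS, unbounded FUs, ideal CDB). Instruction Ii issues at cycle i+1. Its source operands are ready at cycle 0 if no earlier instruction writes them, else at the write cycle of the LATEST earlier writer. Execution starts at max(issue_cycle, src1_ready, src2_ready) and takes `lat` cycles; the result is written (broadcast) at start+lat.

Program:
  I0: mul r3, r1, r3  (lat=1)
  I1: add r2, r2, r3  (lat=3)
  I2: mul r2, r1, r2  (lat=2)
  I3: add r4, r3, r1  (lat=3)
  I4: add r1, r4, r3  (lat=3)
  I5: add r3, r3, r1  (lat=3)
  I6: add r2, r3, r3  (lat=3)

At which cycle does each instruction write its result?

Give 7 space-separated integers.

Answer: 2 5 7 7 10 13 16

Derivation:
I0 mul r3: issue@1 deps=(None,None) exec_start@1 write@2
I1 add r2: issue@2 deps=(None,0) exec_start@2 write@5
I2 mul r2: issue@3 deps=(None,1) exec_start@5 write@7
I3 add r4: issue@4 deps=(0,None) exec_start@4 write@7
I4 add r1: issue@5 deps=(3,0) exec_start@7 write@10
I5 add r3: issue@6 deps=(0,4) exec_start@10 write@13
I6 add r2: issue@7 deps=(5,5) exec_start@13 write@16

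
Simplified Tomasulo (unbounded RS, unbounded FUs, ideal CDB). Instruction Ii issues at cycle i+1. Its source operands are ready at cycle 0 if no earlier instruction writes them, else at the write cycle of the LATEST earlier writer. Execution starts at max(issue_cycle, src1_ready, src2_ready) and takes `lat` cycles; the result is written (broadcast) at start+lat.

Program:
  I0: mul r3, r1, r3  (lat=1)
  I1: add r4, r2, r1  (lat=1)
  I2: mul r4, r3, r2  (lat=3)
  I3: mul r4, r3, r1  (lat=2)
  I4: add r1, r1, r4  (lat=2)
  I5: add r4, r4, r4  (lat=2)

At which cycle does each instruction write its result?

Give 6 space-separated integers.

Answer: 2 3 6 6 8 8

Derivation:
I0 mul r3: issue@1 deps=(None,None) exec_start@1 write@2
I1 add r4: issue@2 deps=(None,None) exec_start@2 write@3
I2 mul r4: issue@3 deps=(0,None) exec_start@3 write@6
I3 mul r4: issue@4 deps=(0,None) exec_start@4 write@6
I4 add r1: issue@5 deps=(None,3) exec_start@6 write@8
I5 add r4: issue@6 deps=(3,3) exec_start@6 write@8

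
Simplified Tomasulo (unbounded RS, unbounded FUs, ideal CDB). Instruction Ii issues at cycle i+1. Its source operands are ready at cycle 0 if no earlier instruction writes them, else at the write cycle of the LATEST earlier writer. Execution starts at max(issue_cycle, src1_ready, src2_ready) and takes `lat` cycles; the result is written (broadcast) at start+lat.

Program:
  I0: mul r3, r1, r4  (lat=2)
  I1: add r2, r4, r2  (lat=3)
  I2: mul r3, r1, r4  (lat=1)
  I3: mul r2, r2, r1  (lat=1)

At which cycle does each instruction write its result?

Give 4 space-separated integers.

I0 mul r3: issue@1 deps=(None,None) exec_start@1 write@3
I1 add r2: issue@2 deps=(None,None) exec_start@2 write@5
I2 mul r3: issue@3 deps=(None,None) exec_start@3 write@4
I3 mul r2: issue@4 deps=(1,None) exec_start@5 write@6

Answer: 3 5 4 6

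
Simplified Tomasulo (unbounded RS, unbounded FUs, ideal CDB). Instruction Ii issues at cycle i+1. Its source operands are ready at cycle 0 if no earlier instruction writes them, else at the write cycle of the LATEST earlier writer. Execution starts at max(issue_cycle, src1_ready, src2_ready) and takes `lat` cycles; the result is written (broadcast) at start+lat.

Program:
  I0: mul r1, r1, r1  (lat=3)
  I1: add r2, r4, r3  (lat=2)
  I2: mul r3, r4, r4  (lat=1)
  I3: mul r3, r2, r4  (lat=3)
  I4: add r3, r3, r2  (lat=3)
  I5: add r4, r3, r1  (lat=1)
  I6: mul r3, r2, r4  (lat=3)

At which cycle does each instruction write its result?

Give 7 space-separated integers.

Answer: 4 4 4 7 10 11 14

Derivation:
I0 mul r1: issue@1 deps=(None,None) exec_start@1 write@4
I1 add r2: issue@2 deps=(None,None) exec_start@2 write@4
I2 mul r3: issue@3 deps=(None,None) exec_start@3 write@4
I3 mul r3: issue@4 deps=(1,None) exec_start@4 write@7
I4 add r3: issue@5 deps=(3,1) exec_start@7 write@10
I5 add r4: issue@6 deps=(4,0) exec_start@10 write@11
I6 mul r3: issue@7 deps=(1,5) exec_start@11 write@14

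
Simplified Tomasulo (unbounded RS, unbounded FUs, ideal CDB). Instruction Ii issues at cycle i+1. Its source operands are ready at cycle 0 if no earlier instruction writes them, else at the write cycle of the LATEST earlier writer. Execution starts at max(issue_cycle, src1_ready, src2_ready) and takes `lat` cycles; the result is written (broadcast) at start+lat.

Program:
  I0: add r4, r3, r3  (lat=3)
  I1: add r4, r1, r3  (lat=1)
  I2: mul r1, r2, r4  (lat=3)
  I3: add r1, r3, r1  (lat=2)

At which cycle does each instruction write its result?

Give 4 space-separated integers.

Answer: 4 3 6 8

Derivation:
I0 add r4: issue@1 deps=(None,None) exec_start@1 write@4
I1 add r4: issue@2 deps=(None,None) exec_start@2 write@3
I2 mul r1: issue@3 deps=(None,1) exec_start@3 write@6
I3 add r1: issue@4 deps=(None,2) exec_start@6 write@8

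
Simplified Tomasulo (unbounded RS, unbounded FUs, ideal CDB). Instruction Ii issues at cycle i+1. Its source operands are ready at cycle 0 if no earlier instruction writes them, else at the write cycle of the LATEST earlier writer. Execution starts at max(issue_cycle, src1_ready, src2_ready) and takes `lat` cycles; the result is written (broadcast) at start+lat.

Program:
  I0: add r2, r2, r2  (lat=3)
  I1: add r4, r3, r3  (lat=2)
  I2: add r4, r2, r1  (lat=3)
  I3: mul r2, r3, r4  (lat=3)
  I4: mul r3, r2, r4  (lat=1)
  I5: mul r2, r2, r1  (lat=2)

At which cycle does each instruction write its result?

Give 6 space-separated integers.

I0 add r2: issue@1 deps=(None,None) exec_start@1 write@4
I1 add r4: issue@2 deps=(None,None) exec_start@2 write@4
I2 add r4: issue@3 deps=(0,None) exec_start@4 write@7
I3 mul r2: issue@4 deps=(None,2) exec_start@7 write@10
I4 mul r3: issue@5 deps=(3,2) exec_start@10 write@11
I5 mul r2: issue@6 deps=(3,None) exec_start@10 write@12

Answer: 4 4 7 10 11 12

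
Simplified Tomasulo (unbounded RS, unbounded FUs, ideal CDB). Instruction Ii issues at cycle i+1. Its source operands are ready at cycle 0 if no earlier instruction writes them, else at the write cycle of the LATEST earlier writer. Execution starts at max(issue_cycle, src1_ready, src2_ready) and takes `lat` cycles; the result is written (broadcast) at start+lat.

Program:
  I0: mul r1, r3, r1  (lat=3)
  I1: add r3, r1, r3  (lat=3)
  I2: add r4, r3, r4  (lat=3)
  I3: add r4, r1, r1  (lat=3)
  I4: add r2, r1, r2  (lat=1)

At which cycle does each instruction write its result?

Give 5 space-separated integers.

I0 mul r1: issue@1 deps=(None,None) exec_start@1 write@4
I1 add r3: issue@2 deps=(0,None) exec_start@4 write@7
I2 add r4: issue@3 deps=(1,None) exec_start@7 write@10
I3 add r4: issue@4 deps=(0,0) exec_start@4 write@7
I4 add r2: issue@5 deps=(0,None) exec_start@5 write@6

Answer: 4 7 10 7 6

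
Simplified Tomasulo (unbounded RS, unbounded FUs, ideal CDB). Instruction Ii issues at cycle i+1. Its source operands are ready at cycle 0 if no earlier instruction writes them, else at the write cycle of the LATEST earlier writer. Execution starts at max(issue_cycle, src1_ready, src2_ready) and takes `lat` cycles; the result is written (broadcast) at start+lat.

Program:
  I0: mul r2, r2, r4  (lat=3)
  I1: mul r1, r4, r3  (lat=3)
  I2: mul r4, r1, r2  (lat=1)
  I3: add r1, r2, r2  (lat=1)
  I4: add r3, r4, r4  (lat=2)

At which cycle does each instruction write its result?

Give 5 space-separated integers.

I0 mul r2: issue@1 deps=(None,None) exec_start@1 write@4
I1 mul r1: issue@2 deps=(None,None) exec_start@2 write@5
I2 mul r4: issue@3 deps=(1,0) exec_start@5 write@6
I3 add r1: issue@4 deps=(0,0) exec_start@4 write@5
I4 add r3: issue@5 deps=(2,2) exec_start@6 write@8

Answer: 4 5 6 5 8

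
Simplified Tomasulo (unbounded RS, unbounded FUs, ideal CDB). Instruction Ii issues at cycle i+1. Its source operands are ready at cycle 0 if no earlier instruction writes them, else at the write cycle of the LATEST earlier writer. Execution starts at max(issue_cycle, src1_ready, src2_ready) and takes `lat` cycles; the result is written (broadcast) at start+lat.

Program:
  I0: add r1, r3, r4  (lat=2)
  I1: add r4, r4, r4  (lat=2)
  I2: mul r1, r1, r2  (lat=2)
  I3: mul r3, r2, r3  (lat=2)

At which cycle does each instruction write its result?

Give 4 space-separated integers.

Answer: 3 4 5 6

Derivation:
I0 add r1: issue@1 deps=(None,None) exec_start@1 write@3
I1 add r4: issue@2 deps=(None,None) exec_start@2 write@4
I2 mul r1: issue@3 deps=(0,None) exec_start@3 write@5
I3 mul r3: issue@4 deps=(None,None) exec_start@4 write@6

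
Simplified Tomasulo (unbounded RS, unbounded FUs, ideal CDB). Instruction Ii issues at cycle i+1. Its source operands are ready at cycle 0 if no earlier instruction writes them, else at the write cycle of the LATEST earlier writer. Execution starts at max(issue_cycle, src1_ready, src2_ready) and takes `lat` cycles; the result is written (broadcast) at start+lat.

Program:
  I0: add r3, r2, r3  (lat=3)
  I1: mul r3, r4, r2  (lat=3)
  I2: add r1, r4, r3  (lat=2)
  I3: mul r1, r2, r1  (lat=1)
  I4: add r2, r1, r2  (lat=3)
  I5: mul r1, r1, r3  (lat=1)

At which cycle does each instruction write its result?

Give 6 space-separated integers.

Answer: 4 5 7 8 11 9

Derivation:
I0 add r3: issue@1 deps=(None,None) exec_start@1 write@4
I1 mul r3: issue@2 deps=(None,None) exec_start@2 write@5
I2 add r1: issue@3 deps=(None,1) exec_start@5 write@7
I3 mul r1: issue@4 deps=(None,2) exec_start@7 write@8
I4 add r2: issue@5 deps=(3,None) exec_start@8 write@11
I5 mul r1: issue@6 deps=(3,1) exec_start@8 write@9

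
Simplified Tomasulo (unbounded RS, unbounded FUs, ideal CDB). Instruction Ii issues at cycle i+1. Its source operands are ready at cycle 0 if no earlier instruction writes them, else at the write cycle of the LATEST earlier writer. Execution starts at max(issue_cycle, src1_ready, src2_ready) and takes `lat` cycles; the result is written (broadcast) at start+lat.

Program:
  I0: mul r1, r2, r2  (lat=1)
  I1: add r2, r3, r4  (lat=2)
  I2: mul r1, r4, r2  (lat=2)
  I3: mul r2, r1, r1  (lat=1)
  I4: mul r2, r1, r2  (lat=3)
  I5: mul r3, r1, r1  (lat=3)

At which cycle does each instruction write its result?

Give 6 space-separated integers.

I0 mul r1: issue@1 deps=(None,None) exec_start@1 write@2
I1 add r2: issue@2 deps=(None,None) exec_start@2 write@4
I2 mul r1: issue@3 deps=(None,1) exec_start@4 write@6
I3 mul r2: issue@4 deps=(2,2) exec_start@6 write@7
I4 mul r2: issue@5 deps=(2,3) exec_start@7 write@10
I5 mul r3: issue@6 deps=(2,2) exec_start@6 write@9

Answer: 2 4 6 7 10 9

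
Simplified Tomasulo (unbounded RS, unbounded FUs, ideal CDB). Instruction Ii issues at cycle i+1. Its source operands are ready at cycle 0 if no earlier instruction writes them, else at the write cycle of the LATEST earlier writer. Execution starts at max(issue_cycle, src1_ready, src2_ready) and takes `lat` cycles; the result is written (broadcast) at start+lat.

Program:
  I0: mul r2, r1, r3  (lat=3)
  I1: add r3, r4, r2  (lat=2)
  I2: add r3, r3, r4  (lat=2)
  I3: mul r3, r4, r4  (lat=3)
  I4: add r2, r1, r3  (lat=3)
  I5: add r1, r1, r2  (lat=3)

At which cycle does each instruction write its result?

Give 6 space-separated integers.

Answer: 4 6 8 7 10 13

Derivation:
I0 mul r2: issue@1 deps=(None,None) exec_start@1 write@4
I1 add r3: issue@2 deps=(None,0) exec_start@4 write@6
I2 add r3: issue@3 deps=(1,None) exec_start@6 write@8
I3 mul r3: issue@4 deps=(None,None) exec_start@4 write@7
I4 add r2: issue@5 deps=(None,3) exec_start@7 write@10
I5 add r1: issue@6 deps=(None,4) exec_start@10 write@13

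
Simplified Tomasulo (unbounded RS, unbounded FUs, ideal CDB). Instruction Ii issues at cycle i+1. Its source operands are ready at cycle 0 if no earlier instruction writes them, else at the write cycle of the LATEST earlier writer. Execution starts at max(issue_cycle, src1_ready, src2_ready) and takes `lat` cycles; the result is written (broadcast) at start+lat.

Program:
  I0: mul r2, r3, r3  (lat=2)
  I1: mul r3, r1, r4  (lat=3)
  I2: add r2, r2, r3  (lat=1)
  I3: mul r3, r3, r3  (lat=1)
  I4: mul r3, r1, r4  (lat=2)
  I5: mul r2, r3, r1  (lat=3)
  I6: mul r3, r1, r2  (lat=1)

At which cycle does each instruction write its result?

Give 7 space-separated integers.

I0 mul r2: issue@1 deps=(None,None) exec_start@1 write@3
I1 mul r3: issue@2 deps=(None,None) exec_start@2 write@5
I2 add r2: issue@3 deps=(0,1) exec_start@5 write@6
I3 mul r3: issue@4 deps=(1,1) exec_start@5 write@6
I4 mul r3: issue@5 deps=(None,None) exec_start@5 write@7
I5 mul r2: issue@6 deps=(4,None) exec_start@7 write@10
I6 mul r3: issue@7 deps=(None,5) exec_start@10 write@11

Answer: 3 5 6 6 7 10 11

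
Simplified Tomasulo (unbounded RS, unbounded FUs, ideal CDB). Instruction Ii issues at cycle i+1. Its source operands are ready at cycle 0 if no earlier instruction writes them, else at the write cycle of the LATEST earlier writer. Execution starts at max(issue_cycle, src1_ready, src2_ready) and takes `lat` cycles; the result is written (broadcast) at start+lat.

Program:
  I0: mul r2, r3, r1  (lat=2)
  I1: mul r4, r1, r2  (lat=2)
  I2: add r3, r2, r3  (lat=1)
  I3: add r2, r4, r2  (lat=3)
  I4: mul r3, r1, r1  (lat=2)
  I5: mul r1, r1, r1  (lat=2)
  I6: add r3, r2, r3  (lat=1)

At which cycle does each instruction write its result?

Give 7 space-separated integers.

I0 mul r2: issue@1 deps=(None,None) exec_start@1 write@3
I1 mul r4: issue@2 deps=(None,0) exec_start@3 write@5
I2 add r3: issue@3 deps=(0,None) exec_start@3 write@4
I3 add r2: issue@4 deps=(1,0) exec_start@5 write@8
I4 mul r3: issue@5 deps=(None,None) exec_start@5 write@7
I5 mul r1: issue@6 deps=(None,None) exec_start@6 write@8
I6 add r3: issue@7 deps=(3,4) exec_start@8 write@9

Answer: 3 5 4 8 7 8 9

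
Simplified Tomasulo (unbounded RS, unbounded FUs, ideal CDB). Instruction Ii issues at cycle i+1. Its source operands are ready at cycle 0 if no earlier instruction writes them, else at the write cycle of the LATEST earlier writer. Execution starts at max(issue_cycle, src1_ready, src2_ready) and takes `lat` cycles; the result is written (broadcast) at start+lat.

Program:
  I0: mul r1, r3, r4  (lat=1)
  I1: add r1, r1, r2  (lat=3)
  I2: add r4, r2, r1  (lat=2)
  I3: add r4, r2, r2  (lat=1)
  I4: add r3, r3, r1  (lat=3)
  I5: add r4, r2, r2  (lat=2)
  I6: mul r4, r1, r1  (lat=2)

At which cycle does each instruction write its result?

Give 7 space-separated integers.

Answer: 2 5 7 5 8 8 9

Derivation:
I0 mul r1: issue@1 deps=(None,None) exec_start@1 write@2
I1 add r1: issue@2 deps=(0,None) exec_start@2 write@5
I2 add r4: issue@3 deps=(None,1) exec_start@5 write@7
I3 add r4: issue@4 deps=(None,None) exec_start@4 write@5
I4 add r3: issue@5 deps=(None,1) exec_start@5 write@8
I5 add r4: issue@6 deps=(None,None) exec_start@6 write@8
I6 mul r4: issue@7 deps=(1,1) exec_start@7 write@9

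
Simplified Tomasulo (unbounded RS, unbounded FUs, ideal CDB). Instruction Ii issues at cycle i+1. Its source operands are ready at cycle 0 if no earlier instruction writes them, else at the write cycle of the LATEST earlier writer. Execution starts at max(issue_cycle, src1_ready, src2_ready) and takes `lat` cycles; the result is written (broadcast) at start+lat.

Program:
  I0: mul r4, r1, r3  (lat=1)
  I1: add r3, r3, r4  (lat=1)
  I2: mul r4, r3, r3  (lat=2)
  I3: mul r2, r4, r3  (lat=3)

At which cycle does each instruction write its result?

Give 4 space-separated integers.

Answer: 2 3 5 8

Derivation:
I0 mul r4: issue@1 deps=(None,None) exec_start@1 write@2
I1 add r3: issue@2 deps=(None,0) exec_start@2 write@3
I2 mul r4: issue@3 deps=(1,1) exec_start@3 write@5
I3 mul r2: issue@4 deps=(2,1) exec_start@5 write@8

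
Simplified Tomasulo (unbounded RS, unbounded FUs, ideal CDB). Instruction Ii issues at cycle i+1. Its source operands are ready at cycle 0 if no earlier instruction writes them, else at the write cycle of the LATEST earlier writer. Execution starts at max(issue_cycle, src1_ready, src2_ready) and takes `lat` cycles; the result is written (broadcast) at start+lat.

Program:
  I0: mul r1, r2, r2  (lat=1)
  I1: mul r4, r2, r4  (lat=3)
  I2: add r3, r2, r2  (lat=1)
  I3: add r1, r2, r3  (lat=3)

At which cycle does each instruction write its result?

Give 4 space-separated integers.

Answer: 2 5 4 7

Derivation:
I0 mul r1: issue@1 deps=(None,None) exec_start@1 write@2
I1 mul r4: issue@2 deps=(None,None) exec_start@2 write@5
I2 add r3: issue@3 deps=(None,None) exec_start@3 write@4
I3 add r1: issue@4 deps=(None,2) exec_start@4 write@7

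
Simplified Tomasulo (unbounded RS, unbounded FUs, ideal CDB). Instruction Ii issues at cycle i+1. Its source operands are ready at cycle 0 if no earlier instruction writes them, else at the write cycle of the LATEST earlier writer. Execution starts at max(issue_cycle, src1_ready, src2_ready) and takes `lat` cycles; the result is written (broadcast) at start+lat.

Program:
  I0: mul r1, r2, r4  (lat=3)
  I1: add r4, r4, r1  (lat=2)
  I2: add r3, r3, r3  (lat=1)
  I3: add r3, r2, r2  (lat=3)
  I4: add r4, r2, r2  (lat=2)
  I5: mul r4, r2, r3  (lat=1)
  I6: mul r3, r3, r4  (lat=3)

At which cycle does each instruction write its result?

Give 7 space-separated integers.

Answer: 4 6 4 7 7 8 11

Derivation:
I0 mul r1: issue@1 deps=(None,None) exec_start@1 write@4
I1 add r4: issue@2 deps=(None,0) exec_start@4 write@6
I2 add r3: issue@3 deps=(None,None) exec_start@3 write@4
I3 add r3: issue@4 deps=(None,None) exec_start@4 write@7
I4 add r4: issue@5 deps=(None,None) exec_start@5 write@7
I5 mul r4: issue@6 deps=(None,3) exec_start@7 write@8
I6 mul r3: issue@7 deps=(3,5) exec_start@8 write@11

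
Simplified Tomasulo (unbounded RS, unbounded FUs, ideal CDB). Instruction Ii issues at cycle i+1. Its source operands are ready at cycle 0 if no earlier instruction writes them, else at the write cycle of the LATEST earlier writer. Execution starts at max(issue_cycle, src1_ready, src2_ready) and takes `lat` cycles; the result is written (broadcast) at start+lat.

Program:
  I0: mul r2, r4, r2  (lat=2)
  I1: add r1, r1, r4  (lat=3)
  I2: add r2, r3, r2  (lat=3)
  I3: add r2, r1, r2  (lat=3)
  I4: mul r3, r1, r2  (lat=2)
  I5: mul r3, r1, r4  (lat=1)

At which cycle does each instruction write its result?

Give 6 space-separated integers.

Answer: 3 5 6 9 11 7

Derivation:
I0 mul r2: issue@1 deps=(None,None) exec_start@1 write@3
I1 add r1: issue@2 deps=(None,None) exec_start@2 write@5
I2 add r2: issue@3 deps=(None,0) exec_start@3 write@6
I3 add r2: issue@4 deps=(1,2) exec_start@6 write@9
I4 mul r3: issue@5 deps=(1,3) exec_start@9 write@11
I5 mul r3: issue@6 deps=(1,None) exec_start@6 write@7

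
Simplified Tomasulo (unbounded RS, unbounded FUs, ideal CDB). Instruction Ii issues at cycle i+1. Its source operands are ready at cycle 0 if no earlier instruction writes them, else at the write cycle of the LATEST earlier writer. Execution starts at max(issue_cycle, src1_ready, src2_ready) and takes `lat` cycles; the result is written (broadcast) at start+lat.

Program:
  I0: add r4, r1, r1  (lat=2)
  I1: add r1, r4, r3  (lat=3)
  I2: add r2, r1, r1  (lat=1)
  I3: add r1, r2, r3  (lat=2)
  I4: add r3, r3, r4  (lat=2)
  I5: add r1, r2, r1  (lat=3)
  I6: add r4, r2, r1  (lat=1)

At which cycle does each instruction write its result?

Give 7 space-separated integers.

I0 add r4: issue@1 deps=(None,None) exec_start@1 write@3
I1 add r1: issue@2 deps=(0,None) exec_start@3 write@6
I2 add r2: issue@3 deps=(1,1) exec_start@6 write@7
I3 add r1: issue@4 deps=(2,None) exec_start@7 write@9
I4 add r3: issue@5 deps=(None,0) exec_start@5 write@7
I5 add r1: issue@6 deps=(2,3) exec_start@9 write@12
I6 add r4: issue@7 deps=(2,5) exec_start@12 write@13

Answer: 3 6 7 9 7 12 13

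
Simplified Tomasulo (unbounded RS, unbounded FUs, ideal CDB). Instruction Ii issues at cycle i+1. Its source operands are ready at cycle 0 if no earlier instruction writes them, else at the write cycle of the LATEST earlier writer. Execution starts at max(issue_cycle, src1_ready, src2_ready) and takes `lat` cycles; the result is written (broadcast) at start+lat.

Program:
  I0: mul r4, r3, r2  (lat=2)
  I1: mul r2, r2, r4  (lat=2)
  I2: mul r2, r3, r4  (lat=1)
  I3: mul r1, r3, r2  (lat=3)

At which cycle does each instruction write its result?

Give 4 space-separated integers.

I0 mul r4: issue@1 deps=(None,None) exec_start@1 write@3
I1 mul r2: issue@2 deps=(None,0) exec_start@3 write@5
I2 mul r2: issue@3 deps=(None,0) exec_start@3 write@4
I3 mul r1: issue@4 deps=(None,2) exec_start@4 write@7

Answer: 3 5 4 7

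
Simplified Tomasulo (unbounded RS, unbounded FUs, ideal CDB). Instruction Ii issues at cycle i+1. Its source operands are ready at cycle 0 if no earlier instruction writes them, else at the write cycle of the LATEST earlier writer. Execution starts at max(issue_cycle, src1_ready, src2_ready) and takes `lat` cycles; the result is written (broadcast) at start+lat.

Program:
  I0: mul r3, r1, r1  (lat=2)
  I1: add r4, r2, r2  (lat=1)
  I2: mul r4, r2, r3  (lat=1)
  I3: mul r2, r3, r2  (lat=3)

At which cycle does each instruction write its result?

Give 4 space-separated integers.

I0 mul r3: issue@1 deps=(None,None) exec_start@1 write@3
I1 add r4: issue@2 deps=(None,None) exec_start@2 write@3
I2 mul r4: issue@3 deps=(None,0) exec_start@3 write@4
I3 mul r2: issue@4 deps=(0,None) exec_start@4 write@7

Answer: 3 3 4 7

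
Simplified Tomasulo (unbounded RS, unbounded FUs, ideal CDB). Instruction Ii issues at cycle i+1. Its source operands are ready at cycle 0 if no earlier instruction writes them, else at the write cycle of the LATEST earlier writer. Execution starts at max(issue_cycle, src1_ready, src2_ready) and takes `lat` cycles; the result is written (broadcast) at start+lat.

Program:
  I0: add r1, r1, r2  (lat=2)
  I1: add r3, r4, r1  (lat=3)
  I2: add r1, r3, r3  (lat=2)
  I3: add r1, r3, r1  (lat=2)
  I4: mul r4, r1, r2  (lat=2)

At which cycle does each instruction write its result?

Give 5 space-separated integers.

I0 add r1: issue@1 deps=(None,None) exec_start@1 write@3
I1 add r3: issue@2 deps=(None,0) exec_start@3 write@6
I2 add r1: issue@3 deps=(1,1) exec_start@6 write@8
I3 add r1: issue@4 deps=(1,2) exec_start@8 write@10
I4 mul r4: issue@5 deps=(3,None) exec_start@10 write@12

Answer: 3 6 8 10 12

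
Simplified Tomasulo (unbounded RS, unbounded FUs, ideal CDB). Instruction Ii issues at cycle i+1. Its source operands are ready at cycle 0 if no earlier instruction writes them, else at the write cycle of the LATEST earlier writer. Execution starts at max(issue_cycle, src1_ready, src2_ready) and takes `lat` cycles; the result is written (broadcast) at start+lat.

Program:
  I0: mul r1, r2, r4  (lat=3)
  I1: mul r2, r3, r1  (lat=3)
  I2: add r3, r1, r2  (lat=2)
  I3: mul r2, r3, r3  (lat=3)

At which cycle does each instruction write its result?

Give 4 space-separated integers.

I0 mul r1: issue@1 deps=(None,None) exec_start@1 write@4
I1 mul r2: issue@2 deps=(None,0) exec_start@4 write@7
I2 add r3: issue@3 deps=(0,1) exec_start@7 write@9
I3 mul r2: issue@4 deps=(2,2) exec_start@9 write@12

Answer: 4 7 9 12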